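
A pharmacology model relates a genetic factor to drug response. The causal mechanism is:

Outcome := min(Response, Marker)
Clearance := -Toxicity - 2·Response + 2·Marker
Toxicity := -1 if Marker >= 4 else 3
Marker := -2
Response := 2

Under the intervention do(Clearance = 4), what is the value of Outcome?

Intervening sets Clearance = 4 and removes its equation (Clearance := -Toxicity - 2·Response + 2·Marker).
No directed path runs from Clearance to Outcome, so Outcome keeps its natural value.
Outcome = min(Response, Marker)  [with Response=2, Marker=-2]  = -2

-2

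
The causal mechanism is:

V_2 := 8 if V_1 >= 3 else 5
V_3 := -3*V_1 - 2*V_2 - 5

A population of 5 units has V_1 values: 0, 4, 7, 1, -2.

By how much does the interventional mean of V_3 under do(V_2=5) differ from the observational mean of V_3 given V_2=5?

do(V_2=5) breaks V_2's dependence on V_1. With V_2=5 fixed, V_3 across the units is -15, -27, -36, -18, -9, mean -21.
E[V_3|V_2=5] averages over only the 3 units with V_2=5 (V_1 = 0, 1, -2): V_3 = -15, -18, -9, mean -14.
Difference = -21 − (-14) = -7.

-7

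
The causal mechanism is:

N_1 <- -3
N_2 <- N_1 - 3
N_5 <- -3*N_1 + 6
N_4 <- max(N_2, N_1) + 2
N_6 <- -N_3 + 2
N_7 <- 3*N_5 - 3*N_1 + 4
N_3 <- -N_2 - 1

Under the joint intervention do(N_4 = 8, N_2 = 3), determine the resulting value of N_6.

6

The joint intervention fixes N_4 = 8, N_2 = 3, removing each variable's own equation.
N_3 = -N_2 - 1  [with N_2=3]  = -4
N_6 = -N_3 + 2  [with N_3=-4]  = 6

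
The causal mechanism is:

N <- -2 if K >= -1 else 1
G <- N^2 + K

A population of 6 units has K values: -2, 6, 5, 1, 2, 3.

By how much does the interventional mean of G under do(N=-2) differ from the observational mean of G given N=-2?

The intervention sets N=-2 in all 6 units regardless of K. Recomputing G per unit gives 2, 10, 9, 5, 6, 7; average 6.5.
E[G|N=-2] averages over only the 5 units with N=-2 (K = 6, 5, 1, 2, 3): G = 10, 9, 5, 6, 7, mean 7.4.
Difference = 6.5 − 7.4 = -0.9.

-0.9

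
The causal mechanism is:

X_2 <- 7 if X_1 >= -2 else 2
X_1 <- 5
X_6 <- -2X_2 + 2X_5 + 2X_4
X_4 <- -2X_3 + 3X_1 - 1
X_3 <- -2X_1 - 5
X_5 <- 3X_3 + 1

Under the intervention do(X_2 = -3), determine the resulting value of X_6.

6

Under do(X_2=-3), the mechanism X_2 <- 7 if X_1 >= -2 else 2 is discarded; X_2 is fixed at -3.
X_3 = -2X_1 - 5  [with X_1=5]  = -15
X_4 = -2X_3 + 3X_1 - 1  [with X_3=-15, X_1=5]  = 44
X_5 = 3X_3 + 1  [with X_3=-15]  = -44
X_6 = -2X_2 + 2X_5 + 2X_4  [with X_2=-3, X_5=-44, X_4=44]  = 6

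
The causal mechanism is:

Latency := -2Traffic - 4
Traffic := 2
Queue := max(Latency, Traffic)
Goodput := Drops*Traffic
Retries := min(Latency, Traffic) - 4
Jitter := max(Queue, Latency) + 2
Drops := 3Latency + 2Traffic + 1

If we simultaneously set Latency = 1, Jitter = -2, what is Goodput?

Setting Latency = 1, Jitter = -2 by intervention discards those variables' equations.
Drops = 3Latency + 2Traffic + 1  [with Latency=1, Traffic=2]  = 8
Goodput = Drops*Traffic  [with Drops=8, Traffic=2]  = 16

16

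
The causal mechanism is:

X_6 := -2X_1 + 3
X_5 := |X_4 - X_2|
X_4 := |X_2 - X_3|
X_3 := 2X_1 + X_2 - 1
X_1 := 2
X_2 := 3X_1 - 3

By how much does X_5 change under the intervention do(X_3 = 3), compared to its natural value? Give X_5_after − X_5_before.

do(X_3=3) replaces the equation X_3 := 2X_1 + X_2 - 1 with the constant X_3 = 3.
X_2 = 3X_1 - 3  [with X_1=2]  = 3
X_4 = |X_2 - X_3|  [with X_2=3, X_3=3]  = 0
X_5 = |X_4 - X_2|  [with X_4=0, X_2=3]  = 3
Without intervention: X_2 = 3X_1 - 3  [with X_1=2]  = 3; X_3 = 2X_1 + X_2 - 1  [with X_1=2, X_2=3]  = 6; X_4 = |X_2 - X_3|  [with X_2=3, X_3=6]  = 3; X_5 = |X_4 - X_2|  [with X_4=3, X_2=3]  = 0.
Change = 3 − 0 = 3.

3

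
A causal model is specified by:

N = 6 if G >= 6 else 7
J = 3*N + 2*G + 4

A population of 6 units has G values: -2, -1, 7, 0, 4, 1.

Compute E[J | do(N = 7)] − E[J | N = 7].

2.2

Under do(N=7), N's equation is replaced by N=7 for every unit. Per-unit J: 21, 23, 39, 25, 33, 27. Mean = 28.
Observing N=7 restricts to units where N's equation naturally yields 7: G ∈ {-2, -1, 0, 4, 1}. In that subpopulation J = 21, 23, 25, 33, 27, mean 25.8.
Difference = 28 − 25.8 = 2.2.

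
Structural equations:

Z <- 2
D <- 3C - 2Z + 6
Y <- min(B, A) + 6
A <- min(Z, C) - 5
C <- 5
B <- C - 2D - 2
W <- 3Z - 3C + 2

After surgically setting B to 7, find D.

The intervention breaks the incoming arrows to B: B <- C - 2D - 2 no longer applies, and B = 7.
Since D is not a descendant of the intervened variable, it is unaffected.
D = 3C - 2Z + 6  [with C=5, Z=2]  = 17

17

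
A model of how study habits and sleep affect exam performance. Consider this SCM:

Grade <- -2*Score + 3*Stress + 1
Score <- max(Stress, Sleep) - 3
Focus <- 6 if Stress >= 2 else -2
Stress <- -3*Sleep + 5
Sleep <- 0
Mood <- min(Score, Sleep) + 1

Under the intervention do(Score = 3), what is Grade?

Under do(Score=3), the mechanism Score <- max(Stress, Sleep) - 3 is discarded; Score is fixed at 3.
Stress = -3*Sleep + 5  [with Sleep=0]  = 5
Grade = -2*Score + 3*Stress + 1  [with Score=3, Stress=5]  = 10

10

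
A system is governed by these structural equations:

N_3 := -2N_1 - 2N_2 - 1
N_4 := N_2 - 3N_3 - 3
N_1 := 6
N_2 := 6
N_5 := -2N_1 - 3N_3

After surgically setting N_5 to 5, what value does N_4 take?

The intervention breaks the incoming arrows to N_5: N_5 := -2N_1 - 3N_3 no longer applies, and N_5 = 5.
Since N_4 is not a descendant of the intervened variable, it is unaffected.
N_3 = -2N_1 - 2N_2 - 1  [with N_1=6, N_2=6]  = -25
N_4 = N_2 - 3N_3 - 3  [with N_2=6, N_3=-25]  = 78

78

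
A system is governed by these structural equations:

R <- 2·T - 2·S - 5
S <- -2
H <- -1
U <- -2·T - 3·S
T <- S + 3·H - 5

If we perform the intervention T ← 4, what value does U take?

do(T=4) replaces the equation T <- S + 3·H - 5 with the constant T = 4.
U = -2·T - 3·S  [with T=4, S=-2]  = -2

-2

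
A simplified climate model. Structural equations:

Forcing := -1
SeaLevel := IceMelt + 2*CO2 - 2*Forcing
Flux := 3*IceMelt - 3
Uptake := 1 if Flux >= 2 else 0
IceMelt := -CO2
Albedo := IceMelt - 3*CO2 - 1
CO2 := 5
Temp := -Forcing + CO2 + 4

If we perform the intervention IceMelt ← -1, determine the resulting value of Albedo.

-17

Intervening sets IceMelt = -1 and removes its equation (IceMelt := -CO2).
Albedo = IceMelt - 3*CO2 - 1  [with IceMelt=-1, CO2=5]  = -17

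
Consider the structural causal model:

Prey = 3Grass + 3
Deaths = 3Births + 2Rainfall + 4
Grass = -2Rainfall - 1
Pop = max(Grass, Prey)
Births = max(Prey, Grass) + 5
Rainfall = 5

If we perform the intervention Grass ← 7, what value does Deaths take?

101

do(Grass=7) replaces the equation Grass = -2Rainfall - 1 with the constant Grass = 7.
Prey = 3Grass + 3  [with Grass=7]  = 24
Births = max(Prey, Grass) + 5  [with Prey=24, Grass=7]  = 29
Deaths = 3Births + 2Rainfall + 4  [with Births=29, Rainfall=5]  = 101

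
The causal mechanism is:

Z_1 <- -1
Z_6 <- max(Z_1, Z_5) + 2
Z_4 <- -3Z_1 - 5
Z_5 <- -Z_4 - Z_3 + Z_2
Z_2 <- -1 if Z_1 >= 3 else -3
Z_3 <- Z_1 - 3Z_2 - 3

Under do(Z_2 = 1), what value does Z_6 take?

12

Under do(Z_2=1), the mechanism Z_2 <- -1 if Z_1 >= 3 else -3 is discarded; Z_2 is fixed at 1.
Z_3 = Z_1 - 3Z_2 - 3  [with Z_1=-1, Z_2=1]  = -7
Z_4 = -3Z_1 - 5  [with Z_1=-1]  = -2
Z_5 = -Z_4 - Z_3 + Z_2  [with Z_4=-2, Z_3=-7, Z_2=1]  = 10
Z_6 = max(Z_1, Z_5) + 2  [with Z_1=-1, Z_5=10]  = 12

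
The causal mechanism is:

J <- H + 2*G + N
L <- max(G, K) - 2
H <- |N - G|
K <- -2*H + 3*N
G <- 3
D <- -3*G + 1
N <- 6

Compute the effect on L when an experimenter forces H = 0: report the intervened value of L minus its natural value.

The intervention breaks the incoming arrows to H: H <- |N - G| no longer applies, and H = 0.
K = -2*H + 3*N  [with H=0, N=6]  = 18
L = max(G, K) - 2  [with G=3, K=18]  = 16
Without intervention: H = |N - G|  [with N=6, G=3]  = 3; K = -2*H + 3*N  [with H=3, N=6]  = 12; L = max(G, K) - 2  [with G=3, K=12]  = 10.
Change = 16 − 10 = 6.

6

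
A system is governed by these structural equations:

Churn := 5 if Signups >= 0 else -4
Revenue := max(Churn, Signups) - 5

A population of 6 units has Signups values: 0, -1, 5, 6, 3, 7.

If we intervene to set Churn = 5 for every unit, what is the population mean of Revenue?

0.5

do(Churn=5) breaks Churn's dependence on Signups. With Churn=5 fixed, Revenue across the units is 0, 0, 0, 1, 0, 2, mean 0.5.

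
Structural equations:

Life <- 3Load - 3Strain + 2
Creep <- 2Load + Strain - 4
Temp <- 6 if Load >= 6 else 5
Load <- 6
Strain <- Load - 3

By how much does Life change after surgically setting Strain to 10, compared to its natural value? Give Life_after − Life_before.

-21

do(Strain=10) replaces the equation Strain <- Load - 3 with the constant Strain = 10.
Life = 3Load - 3Strain + 2  [with Load=6, Strain=10]  = -10
Without intervention: Strain = Load - 3  [with Load=6]  = 3; Life = 3Load - 3Strain + 2  [with Load=6, Strain=3]  = 11.
Change = -10 − 11 = -21.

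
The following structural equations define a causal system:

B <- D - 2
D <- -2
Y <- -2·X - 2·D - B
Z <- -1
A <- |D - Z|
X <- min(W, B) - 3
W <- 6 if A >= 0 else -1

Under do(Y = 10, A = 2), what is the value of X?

Setting Y = 10, A = 2 by intervention discards those variables' equations.
W = 6 if A >= 0 else -1  [with A=2]  = 6
B = D - 2  [with D=-2]  = -4
X = min(W, B) - 3  [with W=6, B=-4]  = -7

-7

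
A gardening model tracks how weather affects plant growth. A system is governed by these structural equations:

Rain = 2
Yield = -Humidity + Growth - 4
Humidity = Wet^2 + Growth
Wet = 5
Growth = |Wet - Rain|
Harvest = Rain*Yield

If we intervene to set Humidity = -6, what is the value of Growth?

3

Under do(Humidity=-6), the mechanism Humidity = Wet^2 + Growth is discarded; Humidity is fixed at -6.
Since Growth is not a descendant of the intervened variable, it is unaffected.
Growth = |Wet - Rain|  [with Wet=5, Rain=2]  = 3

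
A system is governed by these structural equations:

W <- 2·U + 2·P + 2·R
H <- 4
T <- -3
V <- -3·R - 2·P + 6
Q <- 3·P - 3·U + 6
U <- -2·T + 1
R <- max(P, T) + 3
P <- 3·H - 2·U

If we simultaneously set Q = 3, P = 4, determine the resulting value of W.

The joint intervention fixes Q = 3, P = 4, removing each variable's own equation.
U = -2·T + 1  [with T=-3]  = 7
R = max(P, T) + 3  [with P=4, T=-3]  = 7
W = 2·U + 2·P + 2·R  [with U=7, P=4, R=7]  = 36

36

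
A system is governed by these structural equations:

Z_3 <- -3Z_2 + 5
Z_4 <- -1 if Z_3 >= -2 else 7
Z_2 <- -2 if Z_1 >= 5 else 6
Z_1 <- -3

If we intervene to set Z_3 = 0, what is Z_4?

The intervention breaks the incoming arrows to Z_3: Z_3 <- -3Z_2 + 5 no longer applies, and Z_3 = 0.
Z_4 = -1 if Z_3 >= -2 else 7  [with Z_3=0]  = -1

-1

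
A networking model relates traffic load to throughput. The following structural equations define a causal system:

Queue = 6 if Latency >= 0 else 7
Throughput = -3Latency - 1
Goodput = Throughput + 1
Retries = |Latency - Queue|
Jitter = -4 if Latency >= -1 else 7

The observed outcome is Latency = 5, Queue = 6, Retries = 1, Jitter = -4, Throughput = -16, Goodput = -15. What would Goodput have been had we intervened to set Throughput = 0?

The intervention breaks the incoming arrows to Throughput: Throughput = -3Latency - 1 no longer applies, and Throughput = 0.
Goodput = Throughput + 1  [with Throughput=0]  = 1

1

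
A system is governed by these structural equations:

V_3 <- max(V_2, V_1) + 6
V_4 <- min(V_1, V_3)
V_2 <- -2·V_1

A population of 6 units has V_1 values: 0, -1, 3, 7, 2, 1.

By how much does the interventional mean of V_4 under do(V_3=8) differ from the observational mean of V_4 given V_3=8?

1.5

Under do(V_3=8), V_3's equation is replaced by V_3=8 for every unit. Per-unit V_4: 0, -1, 3, 7, 2, 1. Mean = 2.
Conditioning on V_3=8 selects the 2 unit(s) with V_1 ∈ {-1, 2}. Their V_4 values: -1, 2. Mean = 0.5.
Difference = 2 − 0.5 = 1.5.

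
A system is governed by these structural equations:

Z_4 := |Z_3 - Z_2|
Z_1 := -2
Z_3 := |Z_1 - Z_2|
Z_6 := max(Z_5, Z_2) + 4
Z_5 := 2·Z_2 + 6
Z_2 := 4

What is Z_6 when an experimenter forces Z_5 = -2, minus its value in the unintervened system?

The intervention breaks the incoming arrows to Z_5: Z_5 := 2·Z_2 + 6 no longer applies, and Z_5 = -2.
Z_6 = max(Z_5, Z_2) + 4  [with Z_5=-2, Z_2=4]  = 8
Without intervention: Z_5 = 2·Z_2 + 6  [with Z_2=4]  = 14; Z_6 = max(Z_5, Z_2) + 4  [with Z_5=14, Z_2=4]  = 18.
Change = 8 − 18 = -10.

-10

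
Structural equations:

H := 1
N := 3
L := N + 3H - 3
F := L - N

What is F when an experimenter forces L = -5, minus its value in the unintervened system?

-8

The intervention breaks the incoming arrows to L: L := N + 3H - 3 no longer applies, and L = -5.
F = L - N  [with L=-5, N=3]  = -8
Without intervention: L = N + 3H - 3  [with N=3, H=1]  = 3; F = L - N  [with L=3, N=3]  = 0.
Change = -8 − 0 = -8.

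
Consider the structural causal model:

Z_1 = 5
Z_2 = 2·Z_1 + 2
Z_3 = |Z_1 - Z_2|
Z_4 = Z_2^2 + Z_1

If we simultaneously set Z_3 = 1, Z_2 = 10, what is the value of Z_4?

The joint intervention fixes Z_3 = 1, Z_2 = 10, removing each variable's own equation.
Z_4 = Z_2^2 + Z_1  [with Z_2=10, Z_1=5]  = 105

105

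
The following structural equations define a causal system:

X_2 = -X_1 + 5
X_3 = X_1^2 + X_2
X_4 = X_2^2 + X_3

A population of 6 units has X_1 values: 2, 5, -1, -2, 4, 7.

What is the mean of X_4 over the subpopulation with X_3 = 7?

Observing X_3=7 restricts to units where X_3's equation naturally yields 7: X_1 ∈ {2, -1}. In that subpopulation X_4 = 16, 43, mean 29.5.

29.5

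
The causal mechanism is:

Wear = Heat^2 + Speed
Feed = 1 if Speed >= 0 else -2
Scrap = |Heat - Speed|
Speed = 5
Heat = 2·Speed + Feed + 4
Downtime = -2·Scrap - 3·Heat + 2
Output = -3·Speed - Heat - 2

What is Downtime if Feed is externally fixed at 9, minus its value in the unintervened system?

Under do(Feed=9), the mechanism Feed = 1 if Speed >= 0 else -2 is discarded; Feed is fixed at 9.
Heat = 2·Speed + Feed + 4  [with Speed=5, Feed=9]  = 23
Scrap = |Heat - Speed|  [with Heat=23, Speed=5]  = 18
Downtime = -2·Scrap - 3·Heat + 2  [with Scrap=18, Heat=23]  = -103
Without intervention: Feed = 1 if Speed >= 0 else -2  [with Speed=5]  = 1; Heat = 2·Speed + Feed + 4  [with Speed=5, Feed=1]  = 15; Scrap = |Heat - Speed|  [with Heat=15, Speed=5]  = 10; Downtime = -2·Scrap - 3·Heat + 2  [with Scrap=10, Heat=15]  = -63.
Change = -103 − (-63) = -40.

-40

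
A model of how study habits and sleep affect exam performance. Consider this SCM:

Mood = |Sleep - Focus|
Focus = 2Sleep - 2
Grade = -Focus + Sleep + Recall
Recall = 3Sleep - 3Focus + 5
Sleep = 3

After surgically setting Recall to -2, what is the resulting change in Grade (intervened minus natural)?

Intervening sets Recall = -2 and removes its equation (Recall = 3Sleep - 3Focus + 5).
Focus = 2Sleep - 2  [with Sleep=3]  = 4
Grade = -Focus + Sleep + Recall  [with Focus=4, Sleep=3, Recall=-2]  = -3
Without intervention: Focus = 2Sleep - 2  [with Sleep=3]  = 4; Recall = 3Sleep - 3Focus + 5  [with Sleep=3, Focus=4]  = 2; Grade = -Focus + Sleep + Recall  [with Focus=4, Sleep=3, Recall=2]  = 1.
Change = -3 − 1 = -4.

-4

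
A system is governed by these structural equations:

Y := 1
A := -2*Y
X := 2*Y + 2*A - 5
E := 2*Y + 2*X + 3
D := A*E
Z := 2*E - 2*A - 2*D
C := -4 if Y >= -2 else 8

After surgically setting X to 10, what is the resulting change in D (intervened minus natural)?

-68

do(X=10) replaces the equation X := 2*Y + 2*A - 5 with the constant X = 10.
A = -2*Y  [with Y=1]  = -2
E = 2*Y + 2*X + 3  [with Y=1, X=10]  = 25
D = A*E  [with A=-2, E=25]  = -50
Without intervention: A = -2*Y  [with Y=1]  = -2; X = 2*Y + 2*A - 5  [with Y=1, A=-2]  = -7; E = 2*Y + 2*X + 3  [with Y=1, X=-7]  = -9; D = A*E  [with A=-2, E=-9]  = 18.
Change = -50 − 18 = -68.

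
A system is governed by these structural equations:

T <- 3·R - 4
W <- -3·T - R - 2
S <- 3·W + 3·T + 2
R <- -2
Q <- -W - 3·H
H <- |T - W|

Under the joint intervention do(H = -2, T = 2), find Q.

12

The joint intervention fixes H = -2, T = 2, removing each variable's own equation.
W = -3·T - R - 2  [with T=2, R=-2]  = -6
Q = -W - 3·H  [with W=-6, H=-2]  = 12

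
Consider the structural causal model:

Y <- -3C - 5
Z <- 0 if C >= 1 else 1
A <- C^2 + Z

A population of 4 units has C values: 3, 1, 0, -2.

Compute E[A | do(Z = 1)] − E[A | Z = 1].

1.5

Under do(Z=1), Z's equation is replaced by Z=1 for every unit. Per-unit A: 10, 2, 1, 5. Mean = 4.5.
Observing Z=1 restricts to units where Z's equation naturally yields 1: C ∈ {0, -2}. In that subpopulation A = 1, 5, mean 3.
Difference = 4.5 − 3 = 1.5.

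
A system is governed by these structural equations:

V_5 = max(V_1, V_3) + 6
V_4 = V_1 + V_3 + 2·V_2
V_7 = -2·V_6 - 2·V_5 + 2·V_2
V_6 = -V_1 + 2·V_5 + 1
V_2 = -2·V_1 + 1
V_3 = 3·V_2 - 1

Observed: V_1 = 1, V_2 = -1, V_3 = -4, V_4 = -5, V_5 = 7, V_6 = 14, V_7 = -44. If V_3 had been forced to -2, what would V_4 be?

The intervention breaks the incoming arrows to V_3: V_3 = 3·V_2 - 1 no longer applies, and V_3 = -2.
V_2 = -2·V_1 + 1  [with V_1=1]  = -1
V_4 = V_1 + V_3 + 2·V_2  [with V_1=1, V_3=-2, V_2=-1]  = -3

-3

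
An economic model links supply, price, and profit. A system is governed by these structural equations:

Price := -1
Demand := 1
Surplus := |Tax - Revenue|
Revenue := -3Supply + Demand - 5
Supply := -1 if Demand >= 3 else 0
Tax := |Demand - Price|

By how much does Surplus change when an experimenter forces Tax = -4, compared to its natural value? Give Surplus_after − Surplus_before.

-6

The intervention breaks the incoming arrows to Tax: Tax := |Demand - Price| no longer applies, and Tax = -4.
Supply = -1 if Demand >= 3 else 0  [with Demand=1]  = 0
Revenue = -3Supply + Demand - 5  [with Supply=0, Demand=1]  = -4
Surplus = |Tax - Revenue|  [with Tax=-4, Revenue=-4]  = 0
Without intervention: Supply = -1 if Demand >= 3 else 0  [with Demand=1]  = 0; Revenue = -3Supply + Demand - 5  [with Supply=0, Demand=1]  = -4; Tax = |Demand - Price|  [with Demand=1, Price=-1]  = 2; Surplus = |Tax - Revenue|  [with Tax=2, Revenue=-4]  = 6.
Change = 0 − 6 = -6.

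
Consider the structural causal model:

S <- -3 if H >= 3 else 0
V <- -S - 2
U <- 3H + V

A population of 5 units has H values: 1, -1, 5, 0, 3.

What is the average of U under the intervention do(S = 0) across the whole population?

2.8

Every unit gets S=0 under the intervention. U values become 1, -5, 13, -2, 7; E[U|do(S=0)] = 2.8.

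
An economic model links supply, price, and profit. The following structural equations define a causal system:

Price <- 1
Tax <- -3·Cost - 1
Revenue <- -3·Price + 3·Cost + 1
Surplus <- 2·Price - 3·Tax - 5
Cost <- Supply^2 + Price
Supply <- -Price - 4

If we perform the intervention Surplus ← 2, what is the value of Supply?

-5

do(Surplus=2) replaces the equation Surplus <- 2·Price - 3·Tax - 5 with the constant Surplus = 2.
Supply is not downstream of the intervention, so its value is determined by the original equations.
Supply = -Price - 4  [with Price=1]  = -5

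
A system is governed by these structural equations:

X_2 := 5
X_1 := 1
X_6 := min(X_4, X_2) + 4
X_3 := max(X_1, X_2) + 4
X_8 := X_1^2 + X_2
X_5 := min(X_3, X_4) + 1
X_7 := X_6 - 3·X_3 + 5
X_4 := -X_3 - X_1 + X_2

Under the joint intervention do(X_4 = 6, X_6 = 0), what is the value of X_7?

Setting X_4 = 6, X_6 = 0 by intervention discards those variables' equations.
X_3 = max(X_1, X_2) + 4  [with X_1=1, X_2=5]  = 9
X_7 = X_6 - 3·X_3 + 5  [with X_6=0, X_3=9]  = -22

-22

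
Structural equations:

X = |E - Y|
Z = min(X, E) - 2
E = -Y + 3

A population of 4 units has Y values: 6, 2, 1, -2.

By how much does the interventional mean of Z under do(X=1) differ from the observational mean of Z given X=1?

Every unit gets X=1 under the intervention. Z values become -5, -1, -1, -1; E[Z|do(X=1)] = -2.
Observing X=1 restricts to units where X's equation naturally yields 1: Y ∈ {2, 1}. In that subpopulation Z = -1, -1, mean -1.
Difference = -2 − (-1) = -1.

-1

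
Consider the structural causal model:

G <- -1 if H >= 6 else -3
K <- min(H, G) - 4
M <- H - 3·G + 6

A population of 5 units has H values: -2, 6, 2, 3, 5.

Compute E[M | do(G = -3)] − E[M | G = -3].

do(G=-3) breaks G's dependence on H. With G=-3 fixed, M across the units is 13, 21, 17, 18, 20, mean 17.8.
Observing G=-3 restricts to units where G's equation naturally yields -3: H ∈ {-2, 2, 3, 5}. In that subpopulation M = 13, 17, 18, 20, mean 17.
Difference = 17.8 − 17 = 0.8.

0.8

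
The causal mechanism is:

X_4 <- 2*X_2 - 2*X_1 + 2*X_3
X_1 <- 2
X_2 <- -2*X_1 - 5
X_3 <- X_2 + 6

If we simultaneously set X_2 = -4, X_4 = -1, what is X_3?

2

The joint intervention fixes X_2 = -4, X_4 = -1, removing each variable's own equation.
X_3 = X_2 + 6  [with X_2=-4]  = 2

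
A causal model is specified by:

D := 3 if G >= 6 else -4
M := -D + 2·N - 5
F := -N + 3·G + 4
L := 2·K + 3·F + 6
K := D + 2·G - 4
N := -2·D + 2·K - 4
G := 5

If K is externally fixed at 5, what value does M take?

27

The intervention breaks the incoming arrows to K: K := D + 2·G - 4 no longer applies, and K = 5.
D = 3 if G >= 6 else -4  [with G=5]  = -4
N = -2·D + 2·K - 4  [with D=-4, K=5]  = 14
M = -D + 2·N - 5  [with D=-4, N=14]  = 27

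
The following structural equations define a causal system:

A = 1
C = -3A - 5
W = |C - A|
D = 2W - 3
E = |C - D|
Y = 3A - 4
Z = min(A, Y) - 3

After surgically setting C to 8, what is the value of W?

7

The intervention breaks the incoming arrows to C: C = -3A - 5 no longer applies, and C = 8.
W = |C - A|  [with C=8, A=1]  = 7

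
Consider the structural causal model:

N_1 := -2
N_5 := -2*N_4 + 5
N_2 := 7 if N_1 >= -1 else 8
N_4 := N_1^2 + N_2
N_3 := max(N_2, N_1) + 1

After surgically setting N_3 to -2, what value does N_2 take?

8

Under do(N_3=-2), the mechanism N_3 := max(N_2, N_1) + 1 is discarded; N_3 is fixed at -2.
Since N_2 is not a descendant of the intervened variable, it is unaffected.
N_2 = 7 if N_1 >= -1 else 8  [with N_1=-2]  = 8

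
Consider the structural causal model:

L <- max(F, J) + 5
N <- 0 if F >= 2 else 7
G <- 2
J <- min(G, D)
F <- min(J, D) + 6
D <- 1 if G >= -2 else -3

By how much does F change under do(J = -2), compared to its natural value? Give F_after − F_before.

The intervention breaks the incoming arrows to J: J <- min(G, D) no longer applies, and J = -2.
D = 1 if G >= -2 else -3  [with G=2]  = 1
F = min(J, D) + 6  [with J=-2, D=1]  = 4
Without intervention: D = 1 if G >= -2 else -3  [with G=2]  = 1; J = min(G, D)  [with G=2, D=1]  = 1; F = min(J, D) + 6  [with J=1, D=1]  = 7.
Change = 4 − 7 = -3.

-3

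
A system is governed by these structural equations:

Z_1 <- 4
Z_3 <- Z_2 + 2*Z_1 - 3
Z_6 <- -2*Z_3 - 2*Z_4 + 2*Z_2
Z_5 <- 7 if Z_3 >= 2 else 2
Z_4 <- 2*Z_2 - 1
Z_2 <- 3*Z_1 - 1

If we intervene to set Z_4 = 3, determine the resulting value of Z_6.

-16

Under do(Z_4=3), the mechanism Z_4 <- 2*Z_2 - 1 is discarded; Z_4 is fixed at 3.
Z_2 = 3*Z_1 - 1  [with Z_1=4]  = 11
Z_3 = Z_2 + 2*Z_1 - 3  [with Z_2=11, Z_1=4]  = 16
Z_6 = -2*Z_3 - 2*Z_4 + 2*Z_2  [with Z_3=16, Z_4=3, Z_2=11]  = -16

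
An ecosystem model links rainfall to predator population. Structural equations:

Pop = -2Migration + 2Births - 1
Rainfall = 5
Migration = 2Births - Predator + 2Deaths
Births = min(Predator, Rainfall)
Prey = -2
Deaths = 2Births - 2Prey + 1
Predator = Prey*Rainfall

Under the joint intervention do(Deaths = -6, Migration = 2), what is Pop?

Under do(Deaths = -6, Migration = 2), each intervened variable's structural equation is replaced by its fixed value.
Predator = Prey*Rainfall  [with Prey=-2, Rainfall=5]  = -10
Births = min(Predator, Rainfall)  [with Predator=-10, Rainfall=5]  = -10
Pop = -2Migration + 2Births - 1  [with Migration=2, Births=-10]  = -25

-25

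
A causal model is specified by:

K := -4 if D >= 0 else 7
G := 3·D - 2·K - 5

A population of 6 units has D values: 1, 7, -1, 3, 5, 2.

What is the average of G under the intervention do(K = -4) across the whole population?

11.5

Every unit gets K=-4 under the intervention. G values become 6, 24, 0, 12, 18, 9; E[G|do(K=-4)] = 11.5.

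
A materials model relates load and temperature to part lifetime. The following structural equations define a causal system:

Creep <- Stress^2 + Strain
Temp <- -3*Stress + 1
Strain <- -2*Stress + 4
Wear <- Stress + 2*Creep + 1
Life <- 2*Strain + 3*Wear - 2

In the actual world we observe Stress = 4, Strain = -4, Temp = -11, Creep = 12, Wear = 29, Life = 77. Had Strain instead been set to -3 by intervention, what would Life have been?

85

Under do(Strain=-3), the mechanism Strain <- -2*Stress + 4 is discarded; Strain is fixed at -3.
Creep = Stress^2 + Strain  [with Stress=4, Strain=-3]  = 13
Wear = Stress + 2*Creep + 1  [with Stress=4, Creep=13]  = 31
Life = 2*Strain + 3*Wear - 2  [with Strain=-3, Wear=31]  = 85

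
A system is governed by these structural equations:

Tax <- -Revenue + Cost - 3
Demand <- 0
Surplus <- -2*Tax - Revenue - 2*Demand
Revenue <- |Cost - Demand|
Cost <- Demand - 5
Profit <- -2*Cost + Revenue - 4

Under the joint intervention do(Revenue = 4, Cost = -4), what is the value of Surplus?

18

Setting Revenue = 4, Cost = -4 by intervention discards those variables' equations.
Tax = -Revenue + Cost - 3  [with Revenue=4, Cost=-4]  = -11
Surplus = -2*Tax - Revenue - 2*Demand  [with Tax=-11, Revenue=4, Demand=0]  = 18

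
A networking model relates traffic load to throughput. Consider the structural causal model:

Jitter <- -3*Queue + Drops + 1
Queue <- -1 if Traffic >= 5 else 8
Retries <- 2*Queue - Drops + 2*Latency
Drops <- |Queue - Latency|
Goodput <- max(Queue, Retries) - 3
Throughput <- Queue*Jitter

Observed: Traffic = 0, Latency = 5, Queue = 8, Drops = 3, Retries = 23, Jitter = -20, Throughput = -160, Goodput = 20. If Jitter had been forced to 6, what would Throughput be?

Intervening sets Jitter = 6 and removes its equation (Jitter <- -3*Queue + Drops + 1).
Queue = -1 if Traffic >= 5 else 8  [with Traffic=0]  = 8
Throughput = Queue*Jitter  [with Queue=8, Jitter=6]  = 48

48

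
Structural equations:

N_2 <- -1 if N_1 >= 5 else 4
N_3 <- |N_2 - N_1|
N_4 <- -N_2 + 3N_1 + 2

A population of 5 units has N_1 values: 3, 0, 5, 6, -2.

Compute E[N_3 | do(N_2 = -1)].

3.8

Every unit gets N_2=-1 under the intervention. N_3 values become 4, 1, 6, 7, 1; E[N_3|do(N_2=-1)] = 3.8.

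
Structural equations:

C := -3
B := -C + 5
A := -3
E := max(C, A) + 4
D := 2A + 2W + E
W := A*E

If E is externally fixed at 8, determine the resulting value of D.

-46

The intervention breaks the incoming arrows to E: E := max(C, A) + 4 no longer applies, and E = 8.
W = A*E  [with A=-3, E=8]  = -24
D = 2A + 2W + E  [with A=-3, W=-24, E=8]  = -46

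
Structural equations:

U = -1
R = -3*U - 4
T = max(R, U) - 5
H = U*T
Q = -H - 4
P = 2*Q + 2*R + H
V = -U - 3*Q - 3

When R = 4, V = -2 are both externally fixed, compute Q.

-5

Setting R = 4, V = -2 by intervention discards those variables' equations.
T = max(R, U) - 5  [with R=4, U=-1]  = -1
H = U*T  [with U=-1, T=-1]  = 1
Q = -H - 4  [with H=1]  = -5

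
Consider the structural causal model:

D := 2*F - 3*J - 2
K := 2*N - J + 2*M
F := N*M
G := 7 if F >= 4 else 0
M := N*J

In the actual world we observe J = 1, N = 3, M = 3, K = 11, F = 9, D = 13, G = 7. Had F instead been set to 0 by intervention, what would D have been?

The intervention breaks the incoming arrows to F: F := N*M no longer applies, and F = 0.
D = 2*F - 3*J - 2  [with F=0, J=1]  = -5

-5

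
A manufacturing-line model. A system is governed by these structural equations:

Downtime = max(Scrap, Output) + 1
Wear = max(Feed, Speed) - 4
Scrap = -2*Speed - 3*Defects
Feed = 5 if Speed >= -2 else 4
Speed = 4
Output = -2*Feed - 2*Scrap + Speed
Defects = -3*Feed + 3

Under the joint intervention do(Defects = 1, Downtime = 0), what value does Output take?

The joint intervention fixes Defects = 1, Downtime = 0, removing each variable's own equation.
Feed = 5 if Speed >= -2 else 4  [with Speed=4]  = 5
Scrap = -2*Speed - 3*Defects  [with Speed=4, Defects=1]  = -11
Output = -2*Feed - 2*Scrap + Speed  [with Feed=5, Scrap=-11, Speed=4]  = 16

16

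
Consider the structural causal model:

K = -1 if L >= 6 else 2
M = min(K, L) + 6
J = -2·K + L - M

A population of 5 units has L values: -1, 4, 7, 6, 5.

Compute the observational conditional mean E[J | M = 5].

E[J|M=5] averages over only the 3 units with M=5 (L = -1, 7, 6): J = -10, 4, 3, mean -1.

-1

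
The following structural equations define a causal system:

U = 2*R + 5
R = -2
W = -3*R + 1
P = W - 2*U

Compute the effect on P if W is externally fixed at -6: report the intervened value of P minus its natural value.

The intervention breaks the incoming arrows to W: W = -3*R + 1 no longer applies, and W = -6.
U = 2*R + 5  [with R=-2]  = 1
P = W - 2*U  [with W=-6, U=1]  = -8
Without intervention: U = 2*R + 5  [with R=-2]  = 1; W = -3*R + 1  [with R=-2]  = 7; P = W - 2*U  [with W=7, U=1]  = 5.
Change = -8 − 5 = -13.

-13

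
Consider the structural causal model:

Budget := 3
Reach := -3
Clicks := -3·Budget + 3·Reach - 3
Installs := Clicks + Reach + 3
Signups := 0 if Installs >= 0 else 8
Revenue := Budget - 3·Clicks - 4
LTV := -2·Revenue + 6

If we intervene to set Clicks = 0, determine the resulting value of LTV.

8

The intervention breaks the incoming arrows to Clicks: Clicks := -3·Budget + 3·Reach - 3 no longer applies, and Clicks = 0.
Revenue = Budget - 3·Clicks - 4  [with Budget=3, Clicks=0]  = -1
LTV = -2·Revenue + 6  [with Revenue=-1]  = 8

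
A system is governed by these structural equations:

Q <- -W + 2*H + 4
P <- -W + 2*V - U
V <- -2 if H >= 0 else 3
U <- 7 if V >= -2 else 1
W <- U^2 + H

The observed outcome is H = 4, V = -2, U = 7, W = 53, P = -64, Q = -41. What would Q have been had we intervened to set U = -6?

-28

The intervention breaks the incoming arrows to U: U <- 7 if V >= -2 else 1 no longer applies, and U = -6.
W = U^2 + H  [with U=-6, H=4]  = 40
Q = -W + 2*H + 4  [with W=40, H=4]  = -28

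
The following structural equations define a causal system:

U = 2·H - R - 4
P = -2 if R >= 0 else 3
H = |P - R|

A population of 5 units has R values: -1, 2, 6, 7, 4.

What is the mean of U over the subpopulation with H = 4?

Observing H=4 restricts to units where H's equation naturally yields 4: R ∈ {-1, 2}. In that subpopulation U = 5, 2, mean 3.5.

3.5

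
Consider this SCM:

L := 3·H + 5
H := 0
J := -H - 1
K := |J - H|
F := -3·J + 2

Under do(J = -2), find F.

8

The intervention breaks the incoming arrows to J: J := -H - 1 no longer applies, and J = -2.
F = -3·J + 2  [with J=-2]  = 8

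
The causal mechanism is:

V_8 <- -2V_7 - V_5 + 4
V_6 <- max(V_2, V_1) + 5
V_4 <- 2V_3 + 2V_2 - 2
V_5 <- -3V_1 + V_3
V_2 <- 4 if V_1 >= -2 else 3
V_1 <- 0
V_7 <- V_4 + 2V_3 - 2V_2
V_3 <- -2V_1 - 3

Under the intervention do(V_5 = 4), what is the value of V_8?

do(V_5=4) replaces the equation V_5 <- -3V_1 + V_3 with the constant V_5 = 4.
V_2 = 4 if V_1 >= -2 else 3  [with V_1=0]  = 4
V_3 = -2V_1 - 3  [with V_1=0]  = -3
V_4 = 2V_3 + 2V_2 - 2  [with V_3=-3, V_2=4]  = 0
V_7 = V_4 + 2V_3 - 2V_2  [with V_4=0, V_3=-3, V_2=4]  = -14
V_8 = -2V_7 - V_5 + 4  [with V_7=-14, V_5=4]  = 28

28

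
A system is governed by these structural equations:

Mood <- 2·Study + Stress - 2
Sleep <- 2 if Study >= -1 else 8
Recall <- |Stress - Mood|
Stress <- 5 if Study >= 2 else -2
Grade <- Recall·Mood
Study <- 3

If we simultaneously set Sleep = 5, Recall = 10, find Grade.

Setting Sleep = 5, Recall = 10 by intervention discards those variables' equations.
Stress = 5 if Study >= 2 else -2  [with Study=3]  = 5
Mood = 2·Study + Stress - 2  [with Study=3, Stress=5]  = 9
Grade = Recall·Mood  [with Recall=10, Mood=9]  = 90

90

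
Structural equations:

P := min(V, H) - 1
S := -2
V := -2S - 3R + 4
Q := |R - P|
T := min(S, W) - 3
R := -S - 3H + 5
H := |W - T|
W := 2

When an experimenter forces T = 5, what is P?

2

The intervention breaks the incoming arrows to T: T := min(S, W) - 3 no longer applies, and T = 5.
H = |W - T|  [with W=2, T=5]  = 3
R = -S - 3H + 5  [with S=-2, H=3]  = -2
V = -2S - 3R + 4  [with S=-2, R=-2]  = 14
P = min(V, H) - 1  [with V=14, H=3]  = 2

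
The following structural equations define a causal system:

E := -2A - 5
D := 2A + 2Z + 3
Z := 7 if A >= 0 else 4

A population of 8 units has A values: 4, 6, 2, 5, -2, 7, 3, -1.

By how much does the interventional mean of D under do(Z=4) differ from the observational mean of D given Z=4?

Under do(Z=4), Z's equation is replaced by Z=4 for every unit. Per-unit D: 19, 23, 15, 21, 7, 25, 17, 9. Mean = 17.
E[D|Z=4] averages over only the 2 units with Z=4 (A = -2, -1): D = 7, 9, mean 8.
Difference = 17 − 8 = 9.

9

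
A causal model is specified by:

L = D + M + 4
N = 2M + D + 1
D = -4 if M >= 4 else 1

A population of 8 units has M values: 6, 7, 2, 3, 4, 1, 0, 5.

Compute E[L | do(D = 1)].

8.5

Under do(D=1), D's equation is replaced by D=1 for every unit. Per-unit L: 11, 12, 7, 8, 9, 6, 5, 10. Mean = 8.5.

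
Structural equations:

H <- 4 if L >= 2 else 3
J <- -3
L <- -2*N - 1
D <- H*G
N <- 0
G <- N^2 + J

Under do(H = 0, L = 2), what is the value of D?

The joint intervention fixes H = 0, L = 2, removing each variable's own equation.
G = N^2 + J  [with N=0, J=-3]  = -3
D = H*G  [with H=0, G=-3]  = 0

0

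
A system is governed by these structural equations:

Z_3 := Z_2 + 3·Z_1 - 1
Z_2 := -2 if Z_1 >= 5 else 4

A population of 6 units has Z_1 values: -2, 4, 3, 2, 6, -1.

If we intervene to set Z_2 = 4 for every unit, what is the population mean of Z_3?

9

Under do(Z_2=4), Z_2's equation is replaced by Z_2=4 for every unit. Per-unit Z_3: -3, 15, 12, 9, 21, 0. Mean = 9.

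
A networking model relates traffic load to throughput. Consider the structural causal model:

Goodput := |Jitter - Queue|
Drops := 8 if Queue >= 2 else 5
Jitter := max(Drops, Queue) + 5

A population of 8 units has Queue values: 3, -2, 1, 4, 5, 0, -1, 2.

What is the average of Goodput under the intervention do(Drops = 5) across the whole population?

do(Drops=5) breaks Drops's dependence on Queue. With Drops=5 fixed, Goodput across the units is 7, 12, 9, 6, 5, 10, 11, 8, mean 8.5.

8.5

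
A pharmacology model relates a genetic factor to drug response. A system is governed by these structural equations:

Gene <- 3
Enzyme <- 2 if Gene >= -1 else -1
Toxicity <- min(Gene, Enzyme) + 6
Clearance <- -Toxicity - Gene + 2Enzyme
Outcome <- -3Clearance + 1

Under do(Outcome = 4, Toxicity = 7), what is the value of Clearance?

Under do(Outcome = 4, Toxicity = 7), each intervened variable's structural equation is replaced by its fixed value.
Enzyme = 2 if Gene >= -1 else -1  [with Gene=3]  = 2
Clearance = -Toxicity - Gene + 2Enzyme  [with Toxicity=7, Gene=3, Enzyme=2]  = -6

-6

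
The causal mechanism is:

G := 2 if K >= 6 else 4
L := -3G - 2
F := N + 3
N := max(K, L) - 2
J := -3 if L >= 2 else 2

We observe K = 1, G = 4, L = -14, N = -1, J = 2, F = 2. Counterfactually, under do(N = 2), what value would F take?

5

Under do(N=2), the mechanism N := max(K, L) - 2 is discarded; N is fixed at 2.
F = N + 3  [with N=2]  = 5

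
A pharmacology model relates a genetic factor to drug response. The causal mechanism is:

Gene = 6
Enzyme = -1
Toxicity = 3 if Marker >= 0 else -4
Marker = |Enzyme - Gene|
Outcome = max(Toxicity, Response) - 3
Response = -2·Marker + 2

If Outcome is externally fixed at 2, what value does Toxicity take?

do(Outcome=2) replaces the equation Outcome = max(Toxicity, Response) - 3 with the constant Outcome = 2.
Since Toxicity is not a descendant of the intervened variable, it is unaffected.
Marker = |Enzyme - Gene|  [with Enzyme=-1, Gene=6]  = 7
Toxicity = 3 if Marker >= 0 else -4  [with Marker=7]  = 3

3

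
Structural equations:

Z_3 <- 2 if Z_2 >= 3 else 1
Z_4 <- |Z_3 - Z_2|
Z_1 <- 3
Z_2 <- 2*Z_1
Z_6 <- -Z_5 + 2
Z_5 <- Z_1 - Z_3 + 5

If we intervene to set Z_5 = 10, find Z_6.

The intervention breaks the incoming arrows to Z_5: Z_5 <- Z_1 - Z_3 + 5 no longer applies, and Z_5 = 10.
Z_6 = -Z_5 + 2  [with Z_5=10]  = -8

-8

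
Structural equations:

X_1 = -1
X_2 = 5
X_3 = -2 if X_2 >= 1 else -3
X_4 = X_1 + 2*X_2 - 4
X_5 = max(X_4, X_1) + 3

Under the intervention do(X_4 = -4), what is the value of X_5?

2

Intervening sets X_4 = -4 and removes its equation (X_4 = X_1 + 2*X_2 - 4).
X_5 = max(X_4, X_1) + 3  [with X_4=-4, X_1=-1]  = 2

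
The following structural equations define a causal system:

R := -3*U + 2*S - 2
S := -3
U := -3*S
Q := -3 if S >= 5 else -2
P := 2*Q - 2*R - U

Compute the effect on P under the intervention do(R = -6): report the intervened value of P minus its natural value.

-58

Intervening sets R = -6 and removes its equation (R := -3*U + 2*S - 2).
Q = -3 if S >= 5 else -2  [with S=-3]  = -2
U = -3*S  [with S=-3]  = 9
P = 2*Q - 2*R - U  [with Q=-2, R=-6, U=9]  = -1
Without intervention: Q = -3 if S >= 5 else -2  [with S=-3]  = -2; U = -3*S  [with S=-3]  = 9; R = -3*U + 2*S - 2  [with U=9, S=-3]  = -35; P = 2*Q - 2*R - U  [with Q=-2, R=-35, U=9]  = 57.
Change = -1 − 57 = -58.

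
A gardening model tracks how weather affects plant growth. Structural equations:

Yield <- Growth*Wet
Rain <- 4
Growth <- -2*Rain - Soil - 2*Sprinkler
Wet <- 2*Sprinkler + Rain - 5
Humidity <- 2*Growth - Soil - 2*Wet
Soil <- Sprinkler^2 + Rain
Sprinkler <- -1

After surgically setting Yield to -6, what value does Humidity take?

Intervening sets Yield = -6 and removes its equation (Yield <- Growth*Wet).
Since Humidity is not a descendant of the intervened variable, it is unaffected.
Soil = Sprinkler^2 + Rain  [with Sprinkler=-1, Rain=4]  = 5
Wet = 2*Sprinkler + Rain - 5  [with Sprinkler=-1, Rain=4]  = -3
Growth = -2*Rain - Soil - 2*Sprinkler  [with Rain=4, Soil=5, Sprinkler=-1]  = -11
Humidity = 2*Growth - Soil - 2*Wet  [with Growth=-11, Soil=5, Wet=-3]  = -21

-21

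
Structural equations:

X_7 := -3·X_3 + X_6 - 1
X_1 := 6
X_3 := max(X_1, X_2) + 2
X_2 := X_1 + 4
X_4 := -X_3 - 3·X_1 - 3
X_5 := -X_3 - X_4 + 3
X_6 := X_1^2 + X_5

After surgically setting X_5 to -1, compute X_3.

do(X_5=-1) replaces the equation X_5 := -X_3 - X_4 + 3 with the constant X_5 = -1.
X_3 is not downstream of the intervention, so its value is determined by the original equations.
X_2 = X_1 + 4  [with X_1=6]  = 10
X_3 = max(X_1, X_2) + 2  [with X_1=6, X_2=10]  = 12

12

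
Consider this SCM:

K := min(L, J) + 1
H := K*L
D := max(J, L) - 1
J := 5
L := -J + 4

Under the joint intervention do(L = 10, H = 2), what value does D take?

9

Under do(L = 10, H = 2), each intervened variable's structural equation is replaced by its fixed value.
D = max(J, L) - 1  [with J=5, L=10]  = 9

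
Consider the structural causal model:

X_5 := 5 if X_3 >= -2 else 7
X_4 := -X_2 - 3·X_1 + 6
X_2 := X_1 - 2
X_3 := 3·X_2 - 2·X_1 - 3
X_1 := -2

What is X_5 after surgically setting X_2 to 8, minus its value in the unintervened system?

-2

do(X_2=8) replaces the equation X_2 := X_1 - 2 with the constant X_2 = 8.
X_3 = 3·X_2 - 2·X_1 - 3  [with X_2=8, X_1=-2]  = 25
X_5 = 5 if X_3 >= -2 else 7  [with X_3=25]  = 5
Without intervention: X_2 = X_1 - 2  [with X_1=-2]  = -4; X_3 = 3·X_2 - 2·X_1 - 3  [with X_2=-4, X_1=-2]  = -11; X_5 = 5 if X_3 >= -2 else 7  [with X_3=-11]  = 7.
Change = 5 − 7 = -2.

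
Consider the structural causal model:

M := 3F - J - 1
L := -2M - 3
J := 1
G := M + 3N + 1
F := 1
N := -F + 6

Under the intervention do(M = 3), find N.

5

The intervention breaks the incoming arrows to M: M := 3F - J - 1 no longer applies, and M = 3.
N is not downstream of the intervention, so its value is determined by the original equations.
N = -F + 6  [with F=1]  = 5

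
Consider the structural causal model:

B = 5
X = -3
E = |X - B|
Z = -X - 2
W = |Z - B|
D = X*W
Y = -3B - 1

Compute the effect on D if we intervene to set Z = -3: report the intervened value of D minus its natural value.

-12

Under do(Z=-3), the mechanism Z = -X - 2 is discarded; Z is fixed at -3.
W = |Z - B|  [with Z=-3, B=5]  = 8
D = X*W  [with X=-3, W=8]  = -24
Without intervention: Z = -X - 2  [with X=-3]  = 1; W = |Z - B|  [with Z=1, B=5]  = 4; D = X*W  [with X=-3, W=4]  = -12.
Change = -24 − (-12) = -12.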